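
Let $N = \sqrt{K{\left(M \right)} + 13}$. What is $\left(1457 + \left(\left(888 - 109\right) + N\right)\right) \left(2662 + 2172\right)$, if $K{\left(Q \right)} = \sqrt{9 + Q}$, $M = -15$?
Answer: $10808824 + 4834 \sqrt{13 + i \sqrt{6}} \approx 1.0826 \cdot 10^{7} + 1634.9 i$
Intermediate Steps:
$N = \sqrt{13 + i \sqrt{6}}$ ($N = \sqrt{\sqrt{9 - 15} + 13} = \sqrt{\sqrt{-6} + 13} = \sqrt{i \sqrt{6} + 13} = \sqrt{13 + i \sqrt{6}} \approx 3.6214 + 0.3382 i$)
$\left(1457 + \left(\left(888 - 109\right) + N\right)\right) \left(2662 + 2172\right) = \left(1457 + \left(\left(888 - 109\right) + \sqrt{13 + i \sqrt{6}}\right)\right) \left(2662 + 2172\right) = \left(1457 + \left(779 + \sqrt{13 + i \sqrt{6}}\right)\right) 4834 = \left(2236 + \sqrt{13 + i \sqrt{6}}\right) 4834 = 10808824 + 4834 \sqrt{13 + i \sqrt{6}}$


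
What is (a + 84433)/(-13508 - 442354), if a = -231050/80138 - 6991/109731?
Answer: -371223023432933/2004339256205418 ≈ -0.18521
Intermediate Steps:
a = -12956796154/4396811439 (a = -231050*1/80138 - 6991*1/109731 = -115525/40069 - 6991/109731 = -12956796154/4396811439 ≈ -2.9469)
(a + 84433)/(-13508 - 442354) = (-12956796154/4396811439 + 84433)/(-13508 - 442354) = (371223023432933/4396811439)/(-455862) = (371223023432933/4396811439)*(-1/455862) = -371223023432933/2004339256205418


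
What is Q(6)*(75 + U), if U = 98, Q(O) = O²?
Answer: 6228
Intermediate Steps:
Q(6)*(75 + U) = 6²*(75 + 98) = 36*173 = 6228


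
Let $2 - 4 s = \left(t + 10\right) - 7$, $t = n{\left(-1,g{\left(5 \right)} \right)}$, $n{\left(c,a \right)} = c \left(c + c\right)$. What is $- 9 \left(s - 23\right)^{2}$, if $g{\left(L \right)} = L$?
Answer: $- \frac{81225}{16} \approx -5076.6$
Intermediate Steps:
$n{\left(c,a \right)} = 2 c^{2}$ ($n{\left(c,a \right)} = c 2 c = 2 c^{2}$)
$t = 2$ ($t = 2 \left(-1\right)^{2} = 2 \cdot 1 = 2$)
$s = - \frac{3}{4}$ ($s = \frac{1}{2} - \frac{\left(2 + 10\right) - 7}{4} = \frac{1}{2} - \frac{12 - 7}{4} = \frac{1}{2} - \frac{5}{4} = - \frac{3}{4} \approx -0.75$)
$- 9 \left(s - 23\right)^{2} = - 9 \left(- \frac{3}{4} - 23\right)^{2} = - 9 \left(- \frac{95}{4}\right)^{2} = \left(-9\right) \frac{9025}{16} = - \frac{81225}{16}$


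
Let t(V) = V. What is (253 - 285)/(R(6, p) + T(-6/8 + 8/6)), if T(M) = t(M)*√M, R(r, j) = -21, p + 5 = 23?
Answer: 165888/108815 + 768*√21/108815 ≈ 1.5568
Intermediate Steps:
p = 18 (p = -5 + 23 = 18)
T(M) = M^(3/2) (T(M) = M*√M = M^(3/2))
(253 - 285)/(R(6, p) + T(-6/8 + 8/6)) = (253 - 285)/(-21 + (-6/8 + 8/6)^(3/2)) = -32/(-21 + (-6*⅛ + 8*(⅙))^(3/2)) = -32/(-21 + (-¾ + 4/3)^(3/2)) = -32/(-21 + (7/12)^(3/2)) = -32/(-21 + 7*√21/72)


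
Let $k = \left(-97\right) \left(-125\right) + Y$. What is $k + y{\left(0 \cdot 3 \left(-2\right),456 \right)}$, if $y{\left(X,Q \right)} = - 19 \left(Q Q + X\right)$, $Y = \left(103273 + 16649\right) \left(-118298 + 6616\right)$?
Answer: $-13397067463$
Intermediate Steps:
$Y = -13393128804$ ($Y = 119922 \left(-111682\right) = -13393128804$)
$k = -13393116679$ ($k = \left(-97\right) \left(-125\right) - 13393128804 = 12125 - 13393128804 = -13393116679$)
$y{\left(X,Q \right)} = - 19 X - 19 Q^{2}$ ($y{\left(X,Q \right)} = - 19 \left(Q^{2} + X\right) = - 19 \left(X + Q^{2}\right) = - 19 X - 19 Q^{2}$)
$k + y{\left(0 \cdot 3 \left(-2\right),456 \right)} = -13393116679 - \left(3950784 + 19 \cdot 0 \cdot 3 \left(-2\right)\right) = -13393116679 - \left(3950784 + 19 \cdot 0 \left(-2\right)\right) = -13393116679 - 3950784 = -13397067463$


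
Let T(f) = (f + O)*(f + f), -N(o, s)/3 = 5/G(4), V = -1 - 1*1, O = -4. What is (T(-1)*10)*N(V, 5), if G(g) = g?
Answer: -375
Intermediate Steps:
V = -2 (V = -1 - 1 = -2)
N(o, s) = -15/4
T(f) = 2*f*(-4 + f) (T(f) = (f - 4)*(f + f) = (-4 + f)*(2*f) = 2*f*(-4 + f))
(T(-1)*10)*N(V, 5) = ((2*(-1)*(-4 - 1))*10)*(-15/4) = ((2*(-1)*(-5))*10)*(-15/4) = (10*10)*(-15/4) = 100*(-15/4) = -375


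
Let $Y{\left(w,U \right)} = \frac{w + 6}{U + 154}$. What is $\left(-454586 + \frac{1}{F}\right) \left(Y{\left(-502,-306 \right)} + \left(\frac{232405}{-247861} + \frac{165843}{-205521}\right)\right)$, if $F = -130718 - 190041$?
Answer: $- \frac{71437818539976784983250}{103484569903432867} \approx -6.9032 \cdot 10^{5}$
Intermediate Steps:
$Y{\left(w,U \right)} = \frac{6 + w}{154 + U}$
$F = -320759$ ($F = -130718 - 190041 = -320759$)
$\left(-454586 + \frac{1}{F}\right) \left(Y{\left(-502,-306 \right)} + \left(\frac{232405}{-247861} + \frac{165843}{-205521}\right)\right) = \left(-454586 + \frac{1}{-320759}\right) \left(\frac{6 - 502}{154 - 306} + \left(\frac{232405}{-247861} + \frac{165843}{-205521}\right)\right) = \left(-454586 - \frac{1}{320759}\right) \left(\frac{1}{-152} \left(-496\right) + \left(232405 \left(- \frac{1}{247861}\right) + 165843 \left(- \frac{1}{205521}\right)\right)\right) = - \frac{145812550775 \left(\left(- \frac{1}{152}\right) \left(-496\right) - \frac{29623373276}{16980213527}\right)}{320759} = - \frac{145812550775 \left(\frac{62}{19} - \frac{29623373276}{16980213527}\right)}{320759} = \left(- \frac{145812550775}{320759}\right) \frac{489929146430}{322624057013} = - \frac{71437818539976784983250}{103484569903432867}$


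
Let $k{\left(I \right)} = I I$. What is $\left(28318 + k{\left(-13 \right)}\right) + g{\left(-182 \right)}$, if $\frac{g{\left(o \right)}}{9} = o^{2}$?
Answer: $326603$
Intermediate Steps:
$k{\left(I \right)} = I^{2}$
$g{\left(o \right)} = 9 o^{2}$
$\left(28318 + k{\left(-13 \right)}\right) + g{\left(-182 \right)} = \left(28318 + \left(-13\right)^{2}\right) + 9 \left(-182\right)^{2} = \left(28318 + 169\right) + 9 \cdot 33124 = 28487 + 298116 = 326603$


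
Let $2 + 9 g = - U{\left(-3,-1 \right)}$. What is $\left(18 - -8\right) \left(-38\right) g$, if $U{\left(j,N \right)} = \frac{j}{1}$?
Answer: $- \frac{988}{9} \approx -109.78$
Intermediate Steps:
$U{\left(j,N \right)} = j$ ($U{\left(j,N \right)} = j 1 = j$)
$g = \frac{1}{9}$ ($g = - \frac{2}{9} + \frac{\left(-1\right) \left(-3\right)}{9} = - \frac{2}{9} + \frac{1}{9} \cdot 3 = - \frac{2}{9} + \frac{1}{3} = \frac{1}{9} \approx 0.11111$)
$\left(18 - -8\right) \left(-38\right) g = \left(18 - -8\right) \left(-38\right) \frac{1}{9} = \left(18 + 8\right) \left(-38\right) \frac{1}{9} = 26 \left(-38\right) \frac{1}{9} = \left(-988\right) \frac{1}{9} = - \frac{988}{9}$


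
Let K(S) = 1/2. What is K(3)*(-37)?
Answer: -37/2 ≈ -18.500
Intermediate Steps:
K(S) = ½
K(3)*(-37) = (½)*(-37) = -37/2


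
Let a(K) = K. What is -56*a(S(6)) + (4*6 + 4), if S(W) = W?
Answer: -308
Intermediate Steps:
-56*a(S(6)) + (4*6 + 4) = -56*6 + (4*6 + 4) = -336 + (24 + 4) = -336 + 28 = -308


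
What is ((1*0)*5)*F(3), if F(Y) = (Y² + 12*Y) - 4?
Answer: 0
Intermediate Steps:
F(Y) = -4 + Y² + 12*Y
((1*0)*5)*F(3) = ((1*0)*5)*(-4 + 3² + 12*3) = (0*5)*(-4 + 9 + 36) = 0*41 = 0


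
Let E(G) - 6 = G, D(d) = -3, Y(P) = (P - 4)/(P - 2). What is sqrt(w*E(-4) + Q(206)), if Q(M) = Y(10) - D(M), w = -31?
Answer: I*sqrt(233)/2 ≈ 7.6322*I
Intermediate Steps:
Y(P) = (-4 + P)/(-2 + P)
E(G) = 6 + G
Q(M) = 15/4 (Q(M) = (-4 + 10)/(-2 + 10) - 1*(-3) = 6/8 + 3 = (1/8)*6 + 3 = 3/4 + 3 = 15/4)
sqrt(w*E(-4) + Q(206)) = sqrt(-31*(6 - 4) + 15/4) = sqrt(-31*2 + 15/4) = sqrt(-62 + 15/4) = sqrt(-233/4) = I*sqrt(233)/2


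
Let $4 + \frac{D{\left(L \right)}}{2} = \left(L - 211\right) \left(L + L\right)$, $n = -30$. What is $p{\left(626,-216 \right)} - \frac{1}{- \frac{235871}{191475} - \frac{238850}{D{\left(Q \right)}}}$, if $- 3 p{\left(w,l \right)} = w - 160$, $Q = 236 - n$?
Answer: $- \frac{200795218214}{1294241037} \approx -155.15$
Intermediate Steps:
$Q = 266$ ($Q = 236 - -30 = 236 + 30 = 266$)
$p{\left(w,l \right)} = \frac{160}{3} - \frac{w}{3}$ ($p{\left(w,l \right)} = - \frac{w - 160}{3} = - \frac{-160 + w}{3} = \frac{160}{3} - \frac{w}{3}$)
$D{\left(L \right)} = -8 + 4 L \left(-211 + L\right)$ ($D{\left(L \right)} = -8 + 2 \left(L - 211\right) \left(L + L\right) = -8 + 2 \left(-211 + L\right) 2 L = -8 + 2 \cdot 2 L \left(-211 + L\right) = -8 + 4 L \left(-211 + L\right)$)
$p{\left(626,-216 \right)} - \frac{1}{- \frac{235871}{191475} - \frac{238850}{D{\left(Q \right)}}} = \left(\frac{160}{3} - \frac{626}{3}\right) - \frac{1}{- \frac{235871}{191475} - \frac{238850}{-8 - 224504 + 4 \cdot 266^{2}}} = \left(\frac{160}{3} - \frac{626}{3}\right) - \frac{1}{\left(-235871\right) \frac{1}{191475} - \frac{238850}{-8 - 224504 + 4 \cdot 70756}} = - \frac{466}{3} - \frac{1}{- \frac{235871}{191475} - \frac{238850}{-8 - 224504 + 283024}} = - \frac{466}{3} - \frac{1}{- \frac{235871}{191475} - \frac{238850}{58512}} = - \frac{466}{3} - \frac{1}{- \frac{235871}{191475} - \frac{119425}{29256}} = - \frac{466}{3} - \frac{1}{- \frac{431413679}{81185400}} = - \frac{466}{3} - - \frac{81185400}{431413679} = - \frac{466}{3} + \frac{81185400}{431413679} = - \frac{200795218214}{1294241037}$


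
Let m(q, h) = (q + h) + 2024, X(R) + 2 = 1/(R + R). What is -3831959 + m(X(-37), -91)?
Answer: -283422073/74 ≈ -3.8300e+6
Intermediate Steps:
X(R) = -2 + 1/(2*R) (X(R) = -2 + 1/(R + R) = -2 + 1/(2*R))
m(q, h) = 2024 + h + q (m(q, h) = (h + q) + 2024 = 2024 + h + q)
-3831959 + m(X(-37), -91) = -3831959 + (2024 - 91 + (-2 + (½)/(-37))) = -3831959 + (2024 - 91 + (-2 + (½)*(-1/37))) = -3831959 + (2024 - 91 + (-2 - 1/74)) = -3831959 + (2024 - 91 - 149/74) = -3831959 + 142893/74 = -283422073/74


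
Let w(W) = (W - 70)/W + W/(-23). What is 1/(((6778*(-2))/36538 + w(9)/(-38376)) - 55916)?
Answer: -36281466702/2028727946154557 ≈ -1.7884e-5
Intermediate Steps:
w(W) = -W/23 + (-70 + W)/W (w(W) = (-70 + W)/W + W*(-1/23) = (-70 + W)/W - W/23 = -W/23 + (-70 + W)/W)
1/(((6778*(-2))/36538 + w(9)/(-38376)) - 55916) = 1/(((6778*(-2))/36538 + (1 - 70/9 - 1/23*9)/(-38376)) - 55916) = 1/((-13556*1/36538 + (1 - 70*⅑ - 9/23)*(-1/38376)) - 55916) = 1/((-6778/18269 + (1 - 70/9 - 9/23)*(-1/38376)) - 55916) = 1/((-6778/18269 - 1484/207*(-1/38376)) - 55916) = 1/((-6778/18269 + 371/1985958) - 55916) = 1/(-13454045525/36281466702 - 55916) = 1/(-2028727946154557/36281466702) = -36281466702/2028727946154557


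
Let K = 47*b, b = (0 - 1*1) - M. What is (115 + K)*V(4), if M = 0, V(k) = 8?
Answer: 544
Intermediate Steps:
b = -1 (b = (0 - 1*1) - 1*0 = (0 - 1) + 0 = -1 + 0 = -1)
K = -47 (K = 47*(-1) = -47)
(115 + K)*V(4) = (115 - 47)*8 = 68*8 = 544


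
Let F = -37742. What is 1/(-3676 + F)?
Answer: -1/41418 ≈ -2.4144e-5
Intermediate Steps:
1/(-3676 + F) = 1/(-3676 - 37742) = 1/(-41418) = -1/41418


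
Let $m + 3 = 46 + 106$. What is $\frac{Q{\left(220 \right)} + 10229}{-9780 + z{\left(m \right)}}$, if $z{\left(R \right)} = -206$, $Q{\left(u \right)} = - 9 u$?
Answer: $- \frac{8249}{9986} \approx -0.82606$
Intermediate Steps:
$m = 149$ ($m = -3 + \left(46 + 106\right) = -3 + 152 = 149$)
$\frac{Q{\left(220 \right)} + 10229}{-9780 + z{\left(m \right)}} = \frac{\left(-9\right) 220 + 10229}{-9780 - 206} = \frac{-1980 + 10229}{-9986} = 8249 \left(- \frac{1}{9986}\right) = - \frac{8249}{9986}$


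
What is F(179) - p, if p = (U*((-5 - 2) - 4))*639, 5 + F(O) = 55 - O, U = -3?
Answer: -21216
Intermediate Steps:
F(O) = 50 - O (F(O) = -5 + (55 - O) = 50 - O)
p = 21087 (p = -3*((-5 - 2) - 4)*639 = -3*(-7 - 4)*639 = -3*(-11)*639 = 33*639 = 21087)
F(179) - p = (50 - 1*179) - 1*21087 = (50 - 179) - 21087 = -129 - 21087 = -21216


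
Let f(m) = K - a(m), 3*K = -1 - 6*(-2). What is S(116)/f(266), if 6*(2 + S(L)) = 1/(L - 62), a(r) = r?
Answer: 647/84996 ≈ 0.0076121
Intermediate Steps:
K = 11/3 (K = (-1 - 6*(-2))/3 = (-1 + 12)/3 = (⅓)*11 = 11/3 ≈ 3.6667)
S(L) = -2 + 1/(6*(-62 + L)) (S(L) = -2 + 1/(6*(L - 62)) = -2 + 1/(6*(-62 + L)))
f(m) = 11/3 - m
S(116)/f(266) = ((745 - 12*116)/(6*(-62 + 116)))/(11/3 - 1*266) = ((⅙)*(745 - 1392)/54)/(11/3 - 266) = ((⅙)*(1/54)*(-647))/(-787/3) = -647/324*(-3/787) = 647/84996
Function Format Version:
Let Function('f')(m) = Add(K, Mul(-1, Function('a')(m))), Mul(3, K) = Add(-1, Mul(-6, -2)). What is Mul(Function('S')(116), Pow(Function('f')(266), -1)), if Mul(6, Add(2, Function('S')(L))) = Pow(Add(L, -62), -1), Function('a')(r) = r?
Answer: Rational(647, 84996) ≈ 0.0076121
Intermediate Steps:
K = Rational(11, 3) (K = Mul(Rational(1, 3), Add(-1, Mul(-6, -2))) = Mul(Rational(1, 3), Add(-1, 12)) = Mul(Rational(1, 3), 11) = Rational(11, 3) ≈ 3.6667)
Function('S')(L) = Add(-2, Mul(Rational(1, 6), Pow(Add(-62, L), -1))) (Function('S')(L) = Add(-2, Mul(Rational(1, 6), Pow(Add(L, -62), -1))) = Add(-2, Mul(Rational(1, 6), Pow(Add(-62, L), -1))))
Function('f')(m) = Add(Rational(11, 3), Mul(-1, m))
Mul(Function('S')(116), Pow(Function('f')(266), -1)) = Mul(Mul(Rational(1, 6), Pow(Add(-62, 116), -1), Add(745, Mul(-12, 116))), Pow(Add(Rational(11, 3), Mul(-1, 266)), -1)) = Mul(Mul(Rational(1, 6), Pow(54, -1), Add(745, -1392)), Pow(Add(Rational(11, 3), -266), -1)) = Mul(Mul(Rational(1, 6), Rational(1, 54), -647), Pow(Rational(-787, 3), -1)) = Mul(Rational(-647, 324), Rational(-3, 787)) = Rational(647, 84996)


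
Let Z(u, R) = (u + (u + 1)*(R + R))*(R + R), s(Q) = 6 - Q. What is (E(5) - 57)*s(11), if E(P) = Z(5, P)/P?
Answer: -365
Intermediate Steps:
Z(u, R) = 2*R*(u + 2*R*(1 + u)) (Z(u, R) = (u + (1 + u)*(2*R))*(2*R) = (u + 2*R*(1 + u))*(2*R) = 2*R*(u + 2*R*(1 + u)))
E(P) = 10 + 24*P (E(P) = (2*P*(5 + 2*P + 2*P*5))/P = (2*P*(5 + 2*P + 10*P))/P = (2*P*(5 + 12*P))/P = 10 + 24*P)
(E(5) - 57)*s(11) = ((10 + 24*5) - 57)*(6 - 1*11) = ((10 + 120) - 57)*(6 - 11) = (130 - 57)*(-5) = 73*(-5) = -365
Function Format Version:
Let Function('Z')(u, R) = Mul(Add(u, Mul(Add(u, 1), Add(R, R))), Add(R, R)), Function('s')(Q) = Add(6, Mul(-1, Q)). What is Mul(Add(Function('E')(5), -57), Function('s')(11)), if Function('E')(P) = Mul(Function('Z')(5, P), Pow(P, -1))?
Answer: -365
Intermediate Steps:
Function('Z')(u, R) = Mul(2, R, Add(u, Mul(2, R, Add(1, u)))) (Function('Z')(u, R) = Mul(Add(u, Mul(Add(1, u), Mul(2, R))), Mul(2, R)) = Mul(Add(u, Mul(2, R, Add(1, u))), Mul(2, R)) = Mul(2, R, Add(u, Mul(2, R, Add(1, u)))))
Function('E')(P) = Add(10, Mul(24, P)) (Function('E')(P) = Mul(Mul(2, P, Add(5, Mul(2, P), Mul(2, P, 5))), Pow(P, -1)) = Mul(Mul(2, P, Add(5, Mul(2, P), Mul(10, P))), Pow(P, -1)) = Mul(Mul(2, P, Add(5, Mul(12, P))), Pow(P, -1)) = Add(10, Mul(24, P)))
Mul(Add(Function('E')(5), -57), Function('s')(11)) = Mul(Add(Add(10, Mul(24, 5)), -57), Add(6, Mul(-1, 11))) = Mul(Add(Add(10, 120), -57), Add(6, -11)) = Mul(Add(130, -57), -5) = Mul(73, -5) = -365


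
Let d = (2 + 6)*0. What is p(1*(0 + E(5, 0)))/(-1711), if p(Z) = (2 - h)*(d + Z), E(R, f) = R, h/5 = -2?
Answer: -60/1711 ≈ -0.035067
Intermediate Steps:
d = 0 (d = 8*0 = 0)
h = -10 (h = 5*(-2) = -10)
p(Z) = 12*Z (p(Z) = (2 - 1*(-10))*(0 + Z) = (2 + 10)*Z = 12*Z)
p(1*(0 + E(5, 0)))/(-1711) = (12*(1*(0 + 5)))/(-1711) = (12*(1*5))*(-1/1711) = (12*5)*(-1/1711) = 60*(-1/1711) = -60/1711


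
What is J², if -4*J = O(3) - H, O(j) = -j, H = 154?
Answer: 24649/16 ≈ 1540.6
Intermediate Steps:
J = 157/4 (J = -(-1*3 - 1*154)/4 = -(-3 - 154)/4 = -¼*(-157) = 157/4 ≈ 39.250)
J² = (157/4)² = 24649/16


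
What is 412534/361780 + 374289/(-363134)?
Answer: 1799355892/16421827315 ≈ 0.10957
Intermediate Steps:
412534/361780 + 374289/(-363134) = 412534*(1/361780) + 374289*(-1/363134) = 206267/180890 - 374289/363134 = 1799355892/16421827315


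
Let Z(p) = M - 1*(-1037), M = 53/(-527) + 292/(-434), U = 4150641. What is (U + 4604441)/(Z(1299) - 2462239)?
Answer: -32297497498/9079377031 ≈ -3.5572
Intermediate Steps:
M = -2853/3689 (M = 53*(-1/527) + 292*(-1/434) = -53/527 - 146/217 = -2853/3689 ≈ -0.77338)
Z(p) = 3822640/3689 (Z(p) = -2853/3689 - 1*(-1037) = -2853/3689 + 1037 = 3822640/3689)
(U + 4604441)/(Z(1299) - 2462239) = (4150641 + 4604441)/(3822640/3689 - 2462239) = 8755082/(-9079377031/3689) = 8755082*(-3689/9079377031) = -32297497498/9079377031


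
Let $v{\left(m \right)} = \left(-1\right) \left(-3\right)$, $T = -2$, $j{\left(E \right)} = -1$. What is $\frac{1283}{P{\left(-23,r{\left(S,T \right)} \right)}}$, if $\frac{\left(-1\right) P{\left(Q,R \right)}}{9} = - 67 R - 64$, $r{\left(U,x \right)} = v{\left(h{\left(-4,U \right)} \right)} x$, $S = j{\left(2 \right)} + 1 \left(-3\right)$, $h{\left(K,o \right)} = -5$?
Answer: $- \frac{1283}{3042} \approx -0.42176$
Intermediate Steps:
$v{\left(m \right)} = 3$
$S = -4$ ($S = -1 + 1 \left(-3\right) = -1 - 3 = -4$)
$r{\left(U,x \right)} = 3 x$
$P{\left(Q,R \right)} = 576 + 603 R$ ($P{\left(Q,R \right)} = - 9 \left(- 67 R - 64\right) = - 9 \left(-64 - 67 R\right) = 576 + 603 R$)
$\frac{1283}{P{\left(-23,r{\left(S,T \right)} \right)}} = \frac{1283}{576 + 603 \cdot 3 \left(-2\right)} = \frac{1283}{576 + 603 \left(-6\right)} = \frac{1283}{576 - 3618} = \frac{1283}{-3042} = 1283 \left(- \frac{1}{3042}\right) = - \frac{1283}{3042}$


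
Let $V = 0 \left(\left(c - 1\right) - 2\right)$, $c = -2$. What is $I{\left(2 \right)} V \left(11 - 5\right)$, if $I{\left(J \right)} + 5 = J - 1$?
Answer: $0$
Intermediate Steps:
$V = 0$ ($V = 0 \left(\left(-2 - 1\right) - 2\right) = 0 \left(-3 - 2\right) = 0 \left(-5\right) = 0$)
$I{\left(J \right)} = -6 + J$ ($I{\left(J \right)} = -5 + \left(J - 1\right) = -5 + \left(-1 + J\right) = -6 + J$)
$I{\left(2 \right)} V \left(11 - 5\right) = \left(-6 + 2\right) 0 \left(11 - 5\right) = \left(-4\right) 0 \left(11 - 5\right) = 0 \cdot 6 = 0$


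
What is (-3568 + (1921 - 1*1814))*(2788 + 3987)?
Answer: -23448275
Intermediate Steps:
(-3568 + (1921 - 1*1814))*(2788 + 3987) = (-3568 + (1921 - 1814))*6775 = (-3568 + 107)*6775 = -3461*6775 = -23448275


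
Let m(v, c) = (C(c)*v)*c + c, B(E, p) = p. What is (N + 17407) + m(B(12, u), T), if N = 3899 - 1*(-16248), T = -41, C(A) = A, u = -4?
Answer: 30789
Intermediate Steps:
N = 20147 (N = 3899 + 16248 = 20147)
m(v, c) = c + v*c² (m(v, c) = (c*v)*c + c = v*c² + c = c + v*c²)
(N + 17407) + m(B(12, u), T) = (20147 + 17407) - 41*(1 - 41*(-4)) = 37554 - 41*(1 + 164) = 37554 - 41*165 = 37554 - 6765 = 30789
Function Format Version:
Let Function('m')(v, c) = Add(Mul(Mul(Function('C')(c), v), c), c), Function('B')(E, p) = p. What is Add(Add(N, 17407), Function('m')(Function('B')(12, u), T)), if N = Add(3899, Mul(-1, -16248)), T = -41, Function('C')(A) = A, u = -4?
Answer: 30789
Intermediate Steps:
N = 20147 (N = Add(3899, 16248) = 20147)
Function('m')(v, c) = Add(c, Mul(v, Pow(c, 2))) (Function('m')(v, c) = Add(Mul(Mul(c, v), c), c) = Add(Mul(v, Pow(c, 2)), c) = Add(c, Mul(v, Pow(c, 2))))
Add(Add(N, 17407), Function('m')(Function('B')(12, u), T)) = Add(Add(20147, 17407), Mul(-41, Add(1, Mul(-41, -4)))) = Add(37554, Mul(-41, Add(1, 164))) = Add(37554, Mul(-41, 165)) = Add(37554, -6765) = 30789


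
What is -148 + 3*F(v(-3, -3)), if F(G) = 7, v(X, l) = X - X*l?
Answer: -127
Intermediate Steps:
v(X, l) = X - X*l
-148 + 3*F(v(-3, -3)) = -148 + 3*7 = -148 + 21 = -127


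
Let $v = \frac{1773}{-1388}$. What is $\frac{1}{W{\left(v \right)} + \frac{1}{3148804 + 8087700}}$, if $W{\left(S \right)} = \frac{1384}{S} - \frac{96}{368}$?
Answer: $- \frac{458213396616}{496579922604037} \approx -0.00092274$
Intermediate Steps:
$v = - \frac{1773}{1388}$ ($v = 1773 \left(- \frac{1}{1388}\right) = - \frac{1773}{1388} \approx -1.2774$)
$W{\left(S \right)} = - \frac{6}{23} + \frac{1384}{S}$ ($W{\left(S \right)} = \frac{1384}{S} - \frac{6}{23} = - \frac{6}{23} + \frac{1384}{S}$)
$\frac{1}{W{\left(v \right)} + \frac{1}{3148804 + 8087700}} = \frac{1}{\left(- \frac{6}{23} + \frac{1384}{- \frac{1773}{1388}}\right) + \frac{1}{3148804 + 8087700}} = \frac{1}{\left(- \frac{6}{23} + 1384 \left(- \frac{1388}{1773}\right)\right) + \frac{1}{11236504}} = \frac{1}{\left(- \frac{6}{23} - \frac{1920992}{1773}\right) + \frac{1}{11236504}} = \frac{1}{- \frac{44193454}{40779} + \frac{1}{11236504}} = \frac{1}{- \frac{496579922604037}{458213396616}} = - \frac{458213396616}{496579922604037}$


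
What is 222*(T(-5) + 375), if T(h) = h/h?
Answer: 83472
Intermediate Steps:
T(h) = 1
222*(T(-5) + 375) = 222*(1 + 375) = 222*376 = 83472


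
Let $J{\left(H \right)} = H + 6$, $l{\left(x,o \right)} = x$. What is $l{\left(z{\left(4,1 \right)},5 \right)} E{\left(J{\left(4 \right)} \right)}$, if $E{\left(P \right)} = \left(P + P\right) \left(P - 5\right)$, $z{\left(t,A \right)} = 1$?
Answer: $100$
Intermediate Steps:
$J{\left(H \right)} = 6 + H$
$E{\left(P \right)} = 2 P \left(-5 + P\right)$
$l{\left(z{\left(4,1 \right)},5 \right)} E{\left(J{\left(4 \right)} \right)} = 1 \cdot 2 \left(6 + 4\right) \left(-5 + \left(6 + 4\right)\right) = 1 \cdot 2 \cdot 10 \left(-5 + 10\right) = 1 \cdot 2 \cdot 10 \cdot 5 = 1 \cdot 100 = 100$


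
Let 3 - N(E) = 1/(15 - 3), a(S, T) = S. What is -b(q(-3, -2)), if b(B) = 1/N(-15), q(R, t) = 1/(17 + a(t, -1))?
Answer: -12/35 ≈ -0.34286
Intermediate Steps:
N(E) = 35/12 (N(E) = 3 - 1/(15 - 3) = 3 - 1/12 = 35/12)
q(R, t) = 1/(17 + t)
b(B) = 12/35 (b(B) = 1/(35/12) = 12/35)
-b(q(-3, -2)) = -1*12/35 = -12/35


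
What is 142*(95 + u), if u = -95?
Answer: 0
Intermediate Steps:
142*(95 + u) = 142*(95 - 95) = 142*0 = 0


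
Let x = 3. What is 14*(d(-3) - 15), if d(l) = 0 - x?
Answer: -252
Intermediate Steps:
d(l) = -3 (d(l) = 0 - 1*3 = 0 - 3 = -3)
14*(d(-3) - 15) = 14*(-3 - 15) = 14*(-18) = -252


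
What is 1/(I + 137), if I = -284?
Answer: -1/147 ≈ -0.0068027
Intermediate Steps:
1/(I + 137) = 1/(-284 + 137) = 1/(-147) = -1/147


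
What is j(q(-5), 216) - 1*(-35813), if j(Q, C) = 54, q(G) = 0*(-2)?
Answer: 35867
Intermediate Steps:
q(G) = 0
j(q(-5), 216) - 1*(-35813) = 54 - 1*(-35813) = 54 + 35813 = 35867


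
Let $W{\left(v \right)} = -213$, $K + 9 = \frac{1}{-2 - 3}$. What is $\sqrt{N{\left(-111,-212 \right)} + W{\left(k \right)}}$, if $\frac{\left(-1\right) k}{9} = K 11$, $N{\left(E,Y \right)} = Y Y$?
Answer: $\sqrt{44731} \approx 211.5$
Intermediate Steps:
$K = - \frac{46}{5}$ ($K = -9 + \frac{1}{-2 - 3} = -9 + \frac{1}{-5} = -9 - \frac{1}{5} = - \frac{46}{5} \approx -9.2$)
$N{\left(E,Y \right)} = Y^{2}$
$k = \frac{4554}{5}$ ($k = - 9 \left(\left(- \frac{46}{5}\right) 11\right) = \left(-9\right) \left(- \frac{506}{5}\right) = \frac{4554}{5} \approx 910.8$)
$\sqrt{N{\left(-111,-212 \right)} + W{\left(k \right)}} = \sqrt{\left(-212\right)^{2} - 213} = \sqrt{44944 - 213} = \sqrt{44731}$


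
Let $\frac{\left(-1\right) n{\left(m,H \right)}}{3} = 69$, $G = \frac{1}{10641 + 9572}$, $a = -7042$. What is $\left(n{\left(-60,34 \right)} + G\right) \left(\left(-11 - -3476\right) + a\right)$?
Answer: $\frac{14966489930}{20213} \approx 7.4044 \cdot 10^{5}$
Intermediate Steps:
$G = \frac{1}{20213} \approx 4.9473 \cdot 10^{-5}$
$n{\left(m,H \right)} = -207$ ($n{\left(m,H \right)} = \left(-3\right) 69 = -207$)
$\left(n{\left(-60,34 \right)} + G\right) \left(\left(-11 - -3476\right) + a\right) = \left(-207 + \frac{1}{20213}\right) \left(\left(-11 - -3476\right) - 7042\right) = - \frac{4184090 \left(\left(-11 + 3476\right) - 7042\right)}{20213} = - \frac{4184090 \left(3465 - 7042\right)}{20213} = \left(- \frac{4184090}{20213}\right) \left(-3577\right) = \frac{14966489930}{20213}$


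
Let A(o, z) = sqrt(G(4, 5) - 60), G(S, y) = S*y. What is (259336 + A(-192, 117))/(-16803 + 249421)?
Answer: 129668/116309 + I*sqrt(10)/116309 ≈ 1.1149 + 2.7189e-5*I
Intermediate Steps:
A(o, z) = 2*I*sqrt(10) (A(o, z) = sqrt(4*5 - 60) = sqrt(20 - 60) = sqrt(-40) = 2*I*sqrt(10))
(259336 + A(-192, 117))/(-16803 + 249421) = (259336 + 2*I*sqrt(10))/(-16803 + 249421) = (259336 + 2*I*sqrt(10))/232618 = (259336 + 2*I*sqrt(10))*(1/232618) = 129668/116309 + I*sqrt(10)/116309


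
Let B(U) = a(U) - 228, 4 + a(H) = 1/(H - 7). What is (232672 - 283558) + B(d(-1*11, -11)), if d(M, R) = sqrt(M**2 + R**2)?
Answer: -9865767/193 + 11*sqrt(2)/193 ≈ -51118.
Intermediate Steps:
a(H) = -4 + 1/(-7 + H) (a(H) = -4 + 1/(H - 7) = -4 + 1/(-7 + H))
B(U) = -228 + (29 - 4*U)/(-7 + U) (B(U) = (29 - 4*U)/(-7 + U) - 228 = -228 + (29 - 4*U)/(-7 + U))
(232672 - 283558) + B(d(-1*11, -11)) = (232672 - 283558) + (1625 - 232*sqrt((-1*11)**2 + (-11)**2))/(-7 + sqrt((-1*11)**2 + (-11)**2)) = -50886 + (1625 - 232*sqrt((-11)**2 + 121))/(-7 + sqrt((-11)**2 + 121)) = -50886 + (1625 - 232*sqrt(121 + 121))/(-7 + sqrt(121 + 121)) = -50886 + (1625 - 2552*sqrt(2))/(-7 + sqrt(242)) = -50886 + (1625 - 2552*sqrt(2))/(-7 + 11*sqrt(2))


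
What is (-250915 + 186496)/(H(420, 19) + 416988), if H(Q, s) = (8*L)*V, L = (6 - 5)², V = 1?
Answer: -64419/416996 ≈ -0.15448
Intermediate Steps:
L = 1 (L = 1² = 1)
H(Q, s) = 8 (H(Q, s) = (8*1)*1 = 8*1 = 8)
(-250915 + 186496)/(H(420, 19) + 416988) = (-250915 + 186496)/(8 + 416988) = -64419/416996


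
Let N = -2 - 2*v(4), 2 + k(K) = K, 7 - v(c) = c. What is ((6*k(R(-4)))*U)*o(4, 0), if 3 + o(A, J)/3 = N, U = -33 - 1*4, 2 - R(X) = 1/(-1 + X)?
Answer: 7326/5 ≈ 1465.2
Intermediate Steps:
v(c) = 7 - c
R(X) = 2 - 1/(-1 + X)
k(K) = -2 + K
N = -8 (N = -2 - 2*(7 - 1*4) = -2 - 2*(7 - 4) = -2 - 2*3 = -2 - 6 = -8)
U = -37 (U = -33 - 4 = -37)
o(A, J) = -33 (o(A, J) = -9 + 3*(-8) = -9 - 24 = -33)
((6*k(R(-4)))*U)*o(4, 0) = ((6*(-2 + (-3 + 2*(-4))/(-1 - 4)))*(-37))*(-33) = ((6*(-2 + (-3 - 8)/(-5)))*(-37))*(-33) = ((6*(-2 - ⅕*(-11)))*(-37))*(-33) = ((6*(-2 + 11/5))*(-37))*(-33) = ((6*(⅕))*(-37))*(-33) = ((6/5)*(-37))*(-33) = -222/5*(-33) = 7326/5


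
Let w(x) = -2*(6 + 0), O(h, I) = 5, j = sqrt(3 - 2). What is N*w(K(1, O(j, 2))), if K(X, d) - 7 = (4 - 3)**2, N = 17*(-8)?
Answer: 1632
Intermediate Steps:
N = -136
j = 1 (j = sqrt(1) = 1)
K(X, d) = 8 (K(X, d) = 7 + (4 - 3)**2 = 7 + 1**2 = 7 + 1 = 8)
w(x) = -12 (w(x) = -2*6 = -12)
N*w(K(1, O(j, 2))) = -136*(-12) = 1632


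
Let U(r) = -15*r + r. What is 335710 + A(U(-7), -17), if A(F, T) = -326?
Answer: 335384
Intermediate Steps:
U(r) = -14*r
335710 + A(U(-7), -17) = 335710 - 326 = 335384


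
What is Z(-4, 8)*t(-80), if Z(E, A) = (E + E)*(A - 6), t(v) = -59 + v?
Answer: 2224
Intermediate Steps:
Z(E, A) = 2*E*(-6 + A) (Z(E, A) = (2*E)*(-6 + A) = 2*E*(-6 + A))
Z(-4, 8)*t(-80) = (2*(-4)*(-6 + 8))*(-59 - 80) = (2*(-4)*2)*(-139) = -16*(-139) = 2224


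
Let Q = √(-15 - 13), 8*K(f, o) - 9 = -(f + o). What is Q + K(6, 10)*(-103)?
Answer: 721/8 + 2*I*√7 ≈ 90.125 + 5.2915*I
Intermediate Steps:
K(f, o) = 9/8 - f/8 - o/8 (K(f, o) = 9/8 + (-(f + o))/8 = 9/8 + (-f - o)/8 = 9/8 + (-f/8 - o/8) = 9/8 - f/8 - o/8)
Q = 2*I*√7 (Q = √(-28) = 2*I*√7 ≈ 5.2915*I)
Q + K(6, 10)*(-103) = 2*I*√7 + (9/8 - ⅛*6 - ⅛*10)*(-103) = 2*I*√7 + (9/8 - ¾ - 5/4)*(-103) = 2*I*√7 - 7/8*(-103) = 2*I*√7 + 721/8 = 721/8 + 2*I*√7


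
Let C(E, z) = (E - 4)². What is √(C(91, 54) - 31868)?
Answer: 47*I*√11 ≈ 155.88*I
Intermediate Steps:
C(E, z) = (-4 + E)²
√(C(91, 54) - 31868) = √((-4 + 91)² - 31868) = √(87² - 31868) = √(7569 - 31868) = √(-24299) = 47*I*√11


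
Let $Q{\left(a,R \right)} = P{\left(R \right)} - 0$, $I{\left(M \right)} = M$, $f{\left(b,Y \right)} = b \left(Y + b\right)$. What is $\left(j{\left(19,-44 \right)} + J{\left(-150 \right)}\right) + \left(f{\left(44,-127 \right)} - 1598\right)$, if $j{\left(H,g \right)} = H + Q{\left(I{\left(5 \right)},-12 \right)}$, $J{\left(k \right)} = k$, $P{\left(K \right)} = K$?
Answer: $-5393$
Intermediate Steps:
$Q{\left(a,R \right)} = R$ ($Q{\left(a,R \right)} = R - 0 = R + 0 = R$)
$j{\left(H,g \right)} = -12 + H$ ($j{\left(H,g \right)} = H - 12 = -12 + H$)
$\left(j{\left(19,-44 \right)} + J{\left(-150 \right)}\right) + \left(f{\left(44,-127 \right)} - 1598\right) = \left(\left(-12 + 19\right) - 150\right) + \left(44 \left(-127 + 44\right) - 1598\right) = \left(7 - 150\right) + \left(44 \left(-83\right) - 1598\right) = -143 - 5250 = -5393$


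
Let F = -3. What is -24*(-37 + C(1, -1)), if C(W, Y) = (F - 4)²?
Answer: -288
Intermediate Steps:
C(W, Y) = 49 (C(W, Y) = (-3 - 4)² = (-7)² = 49)
-24*(-37 + C(1, -1)) = -24*(-37 + 49) = -24*12 = -288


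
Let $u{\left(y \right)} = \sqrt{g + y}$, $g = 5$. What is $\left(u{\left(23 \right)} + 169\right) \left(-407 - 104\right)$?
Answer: $-86359 - 1022 \sqrt{7} \approx -89063.0$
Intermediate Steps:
$u{\left(y \right)} = \sqrt{5 + y}$
$\left(u{\left(23 \right)} + 169\right) \left(-407 - 104\right) = \left(\sqrt{5 + 23} + 169\right) \left(-407 - 104\right) = \left(\sqrt{28} + 169\right) \left(-407 + \left(-152 + 48\right)\right) = \left(2 \sqrt{7} + 169\right) \left(-407 - 104\right) = \left(169 + 2 \sqrt{7}\right) \left(-511\right) = -86359 - 1022 \sqrt{7}$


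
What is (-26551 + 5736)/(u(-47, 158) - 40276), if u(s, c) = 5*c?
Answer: 20815/39486 ≈ 0.52715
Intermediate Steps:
(-26551 + 5736)/(u(-47, 158) - 40276) = (-26551 + 5736)/(5*158 - 40276) = -20815/(790 - 40276) = -20815/(-39486) = -20815*(-1/39486) = 20815/39486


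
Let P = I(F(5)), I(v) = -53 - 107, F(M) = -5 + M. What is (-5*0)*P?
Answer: 0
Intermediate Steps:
I(v) = -160
P = -160
(-5*0)*P = -5*0*(-160) = 0*(-160) = 0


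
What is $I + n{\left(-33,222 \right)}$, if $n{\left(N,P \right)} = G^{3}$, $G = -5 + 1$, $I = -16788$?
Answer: $-16852$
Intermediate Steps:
$G = -4$
$n{\left(N,P \right)} = -64$ ($n{\left(N,P \right)} = \left(-4\right)^{3} = -64$)
$I + n{\left(-33,222 \right)} = -16788 - 64 = -16852$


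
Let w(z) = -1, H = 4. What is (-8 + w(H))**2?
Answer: 81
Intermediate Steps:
(-8 + w(H))**2 = (-8 - 1)**2 = (-9)**2 = 81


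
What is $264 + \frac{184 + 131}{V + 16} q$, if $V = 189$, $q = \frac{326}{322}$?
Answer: $\frac{250419}{943} \approx 265.56$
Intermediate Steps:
$q = \frac{163}{161}$ ($q = 326 \cdot \frac{1}{322} = \frac{163}{161} \approx 1.0124$)
$264 + \frac{184 + 131}{V + 16} q = 264 + \frac{184 + 131}{189 + 16} \cdot \frac{163}{161} = 264 + \frac{315}{205} \cdot \frac{163}{161} = 264 + 315 \cdot \frac{1}{205} \cdot \frac{163}{161} = 264 + \frac{63}{41} \cdot \frac{163}{161} = 264 + \frac{1467}{943} = \frac{250419}{943}$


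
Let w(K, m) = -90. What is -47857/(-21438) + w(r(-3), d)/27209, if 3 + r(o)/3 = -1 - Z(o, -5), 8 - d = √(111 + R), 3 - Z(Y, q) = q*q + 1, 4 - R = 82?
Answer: 1300211693/583306542 ≈ 2.2290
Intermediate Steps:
R = -78 (R = 4 - 1*82 = 4 - 82 = -78)
Z(Y, q) = 2 - q² (Z(Y, q) = 3 - (q*q + 1) = 3 - (q² + 1) = 3 - (1 + q²) = 3 + (-1 - q²) = 2 - q²)
d = 8 - √33 (d = 8 - √(111 - 78) = 8 - √33 ≈ 2.2554)
r(o) = 57 (r(o) = -9 + 3*(-1 - (2 - 1*(-5)²)) = -9 + 3*(-1 - (2 - 1*25)) = -9 + 3*(-1 - (2 - 25)) = -9 + 3*(-1 - 1*(-23)) = -9 + 3*(-1 + 23) = -9 + 3*22 = -9 + 66 = 57)
-47857/(-21438) + w(r(-3), d)/27209 = -47857/(-21438) - 90/27209 = -47857*(-1/21438) - 90*1/27209 = 47857/21438 - 90/27209 = 1300211693/583306542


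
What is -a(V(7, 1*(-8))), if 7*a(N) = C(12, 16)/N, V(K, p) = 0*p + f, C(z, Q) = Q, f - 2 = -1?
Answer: -16/7 ≈ -2.2857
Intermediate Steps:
f = 1 (f = 2 - 1 = 1)
V(K, p) = 1 (V(K, p) = 0*p + 1 = 0 + 1 = 1)
a(N) = 16/(7*N) (a(N) = (16/N)/7 = 16/(7*N))
-a(V(7, 1*(-8))) = -16/(7*1) = -16/7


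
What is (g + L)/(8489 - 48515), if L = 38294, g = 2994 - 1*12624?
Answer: -14332/20013 ≈ -0.71613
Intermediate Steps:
g = -9630 (g = 2994 - 12624 = -9630)
(g + L)/(8489 - 48515) = (-9630 + 38294)/(8489 - 48515) = 28664/(-40026) = 28664*(-1/40026) = -14332/20013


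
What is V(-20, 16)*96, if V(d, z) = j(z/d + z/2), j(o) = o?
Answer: 3456/5 ≈ 691.20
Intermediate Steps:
V(d, z) = z/2 + z/d (V(d, z) = z/d + z/2 = z/2 + z/d)
V(-20, 16)*96 = ((½)*16 + 16/(-20))*96 = (8 + 16*(-1/20))*96 = (8 - ⅘)*96 = (36/5)*96 = 3456/5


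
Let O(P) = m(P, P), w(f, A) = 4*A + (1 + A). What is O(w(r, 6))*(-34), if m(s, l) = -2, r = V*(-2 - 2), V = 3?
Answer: 68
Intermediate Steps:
r = -12 (r = 3*(-2 - 2) = 3*(-4) = -12)
w(f, A) = 1 + 5*A
O(P) = -2
O(w(r, 6))*(-34) = -2*(-34) = 68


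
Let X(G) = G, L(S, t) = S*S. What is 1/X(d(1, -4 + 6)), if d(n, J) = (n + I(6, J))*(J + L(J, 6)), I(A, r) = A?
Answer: 1/42 ≈ 0.023810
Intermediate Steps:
L(S, t) = S**2
d(n, J) = (6 + n)*(J + J**2) (d(n, J) = (n + 6)*(J + J**2) = (6 + n)*(J + J**2))
1/X(d(1, -4 + 6)) = 1/((-4 + 6)*(6 + 1 + 6*(-4 + 6) + (-4 + 6)*1)) = 1/(2*(6 + 1 + 6*2 + 2*1)) = 1/(2*(6 + 1 + 12 + 2)) = 1/(2*21) = 1/42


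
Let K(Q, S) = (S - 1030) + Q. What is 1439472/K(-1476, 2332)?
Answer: -239912/29 ≈ -8272.8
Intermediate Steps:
K(Q, S) = -1030 + Q + S (K(Q, S) = (-1030 + S) + Q = -1030 + Q + S)
1439472/K(-1476, 2332) = 1439472/(-1030 - 1476 + 2332) = 1439472/(-174) = 1439472*(-1/174) = -239912/29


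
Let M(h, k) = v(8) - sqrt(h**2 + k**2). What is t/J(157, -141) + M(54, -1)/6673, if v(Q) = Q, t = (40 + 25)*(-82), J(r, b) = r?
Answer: -35565834/1047661 - sqrt(2917)/6673 ≈ -33.956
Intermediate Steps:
t = -5330 (t = 65*(-82) = -5330)
M(h, k) = 8 - sqrt(h**2 + k**2)
t/J(157, -141) + M(54, -1)/6673 = -5330/157 + (8 - sqrt(54**2 + (-1)**2))/6673 = -5330*1/157 + (8 - sqrt(2916 + 1))*(1/6673) = -5330/157 + (8 - sqrt(2917))*(1/6673) = -5330/157 + (8/6673 - sqrt(2917)/6673) = -35565834/1047661 - sqrt(2917)/6673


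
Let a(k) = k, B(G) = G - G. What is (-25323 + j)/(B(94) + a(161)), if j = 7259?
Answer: -18064/161 ≈ -112.20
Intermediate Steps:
B(G) = 0
(-25323 + j)/(B(94) + a(161)) = (-25323 + 7259)/(0 + 161) = -18064/161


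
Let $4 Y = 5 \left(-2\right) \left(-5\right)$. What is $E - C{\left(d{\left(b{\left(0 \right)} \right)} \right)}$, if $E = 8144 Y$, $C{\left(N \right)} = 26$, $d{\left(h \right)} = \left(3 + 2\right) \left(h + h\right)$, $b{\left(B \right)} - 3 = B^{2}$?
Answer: $101774$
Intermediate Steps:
$b{\left(B \right)} = 3 + B^{2}$
$Y = \frac{25}{2}$ ($Y = \frac{5 \left(-2\right) \left(-5\right)}{4} = \frac{\left(-10\right) \left(-5\right)}{4} = \frac{1}{4} \cdot 50 = \frac{25}{2} \approx 12.5$)
$d{\left(h \right)} = 10 h$ ($d{\left(h \right)} = 5 \cdot 2 h = 10 h$)
$E = 101800$ ($E = 8144 \cdot \frac{25}{2} = 101800$)
$E - C{\left(d{\left(b{\left(0 \right)} \right)} \right)} = 101800 - 26 = 101774$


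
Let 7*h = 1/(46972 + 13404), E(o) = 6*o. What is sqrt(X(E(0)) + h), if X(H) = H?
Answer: sqrt(105658)/211316 ≈ 0.0015382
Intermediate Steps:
h = 1/422632 (h = 1/(7*(46972 + 13404)) = (1/7)/60376 = (1/7)*(1/60376) = 1/422632 ≈ 2.3661e-6)
sqrt(X(E(0)) + h) = sqrt(6*0 + 1/422632) = sqrt(0 + 1/422632) = sqrt(1/422632) = sqrt(105658)/211316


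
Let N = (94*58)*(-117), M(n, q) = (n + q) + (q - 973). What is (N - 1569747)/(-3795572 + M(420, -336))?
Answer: 735877/1265599 ≈ 0.58145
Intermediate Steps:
M(n, q) = -973 + n + 2*q (M(n, q) = (n + q) + (-973 + q) = -973 + n + 2*q)
N = -637884 (N = 5452*(-117) = -637884)
(N - 1569747)/(-3795572 + M(420, -336)) = (-637884 - 1569747)/(-3795572 + (-973 + 420 + 2*(-336))) = -2207631/(-3795572 + (-973 + 420 - 672)) = -2207631/(-3795572 - 1225) = -2207631/(-3796797) = -2207631*(-1/3796797) = 735877/1265599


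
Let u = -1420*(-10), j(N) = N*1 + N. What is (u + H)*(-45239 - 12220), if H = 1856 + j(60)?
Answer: -929456784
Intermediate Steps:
j(N) = 2*N (j(N) = N + N = 2*N)
u = 14200
H = 1976 (H = 1856 + 2*60 = 1856 + 120 = 1976)
(u + H)*(-45239 - 12220) = (14200 + 1976)*(-45239 - 12220) = 16176*(-57459) = -929456784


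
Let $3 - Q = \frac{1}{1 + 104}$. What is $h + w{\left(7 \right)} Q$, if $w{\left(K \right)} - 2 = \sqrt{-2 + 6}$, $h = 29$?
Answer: $\frac{4301}{105} \approx 40.962$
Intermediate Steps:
$w{\left(K \right)} = 4$ ($w{\left(K \right)} = 2 + \sqrt{-2 + 6} = 2 + \sqrt{4} = 2 + 2 = 4$)
$Q = \frac{314}{105}$ ($Q = 3 - \frac{1}{1 + 104} = 3 - \frac{1}{105} = \frac{314}{105} \approx 2.9905$)
$h + w{\left(7 \right)} Q = 29 + 4 \cdot \frac{314}{105} = 29 + \frac{1256}{105} = \frac{4301}{105}$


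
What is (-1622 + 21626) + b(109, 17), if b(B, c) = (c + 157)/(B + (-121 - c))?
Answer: 19998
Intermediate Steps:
b(B, c) = (157 + c)/(-121 + B - c)
(-1622 + 21626) + b(109, 17) = (-1622 + 21626) + (-157 - 1*17)/(121 + 17 - 1*109) = 20004 + (-157 - 17)/(121 + 17 - 109) = 20004 - 174/29 = 20004 + (1/29)*(-174) = 20004 - 6 = 19998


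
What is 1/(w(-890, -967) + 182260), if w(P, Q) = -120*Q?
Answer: 1/298300 ≈ 3.3523e-6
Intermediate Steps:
1/(w(-890, -967) + 182260) = 1/(-120*(-967) + 182260) = 1/(116040 + 182260) = 1/298300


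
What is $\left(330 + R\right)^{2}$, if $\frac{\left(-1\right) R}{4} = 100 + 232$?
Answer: $996004$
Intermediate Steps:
$R = -1328$ ($R = - 4 \left(100 + 232\right) = \left(-4\right) 332 = -1328$)
$\left(330 + R\right)^{2} = \left(330 - 1328\right)^{2} = \left(-998\right)^{2} = 996004$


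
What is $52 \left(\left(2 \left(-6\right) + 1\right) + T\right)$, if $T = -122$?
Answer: $-6916$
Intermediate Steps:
$52 \left(\left(2 \left(-6\right) + 1\right) + T\right) = 52 \left(\left(2 \left(-6\right) + 1\right) - 122\right) = 52 \left(\left(-12 + 1\right) - 122\right) = 52 \left(-11 - 122\right) = 52 \left(-133\right) = -6916$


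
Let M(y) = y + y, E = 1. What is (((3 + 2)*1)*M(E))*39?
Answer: 390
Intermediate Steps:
M(y) = 2*y
(((3 + 2)*1)*M(E))*39 = (((3 + 2)*1)*(2*1))*39 = ((5*1)*2)*39 = (5*2)*39 = 10*39 = 390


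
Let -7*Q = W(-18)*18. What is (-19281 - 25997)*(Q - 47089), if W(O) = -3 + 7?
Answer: 14927930210/7 ≈ 2.1326e+9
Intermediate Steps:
W(O) = 4
Q = -72/7 (Q = -4*18/7 = -⅐*72 = -72/7 ≈ -10.286)
(-19281 - 25997)*(Q - 47089) = (-19281 - 25997)*(-72/7 - 47089) = -45278*(-329695/7) = 14927930210/7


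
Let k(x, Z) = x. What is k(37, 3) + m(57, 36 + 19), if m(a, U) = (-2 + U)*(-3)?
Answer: -122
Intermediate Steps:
m(a, U) = 6 - 3*U
k(37, 3) + m(57, 36 + 19) = 37 + (6 - 3*(36 + 19)) = 37 + (6 - 3*55) = 37 + (6 - 165) = 37 - 159 = -122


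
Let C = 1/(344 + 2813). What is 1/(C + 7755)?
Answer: 3157/24482536 ≈ 0.00012895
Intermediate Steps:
C = 1/3157 ≈ 0.00031676
1/(C + 7755) = 1/(1/3157 + 7755) = 1/(24482536/3157) = 3157/24482536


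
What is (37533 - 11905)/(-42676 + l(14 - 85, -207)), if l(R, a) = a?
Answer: -25628/42883 ≈ -0.59763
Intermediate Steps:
(37533 - 11905)/(-42676 + l(14 - 85, -207)) = (37533 - 11905)/(-42676 - 207) = 25628/(-42883) = 25628*(-1/42883) = -25628/42883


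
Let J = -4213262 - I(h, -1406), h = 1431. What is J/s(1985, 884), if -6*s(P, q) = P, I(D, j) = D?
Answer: 25288158/1985 ≈ 12740.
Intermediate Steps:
s(P, q) = -P/6
J = -4214693 (J = -4213262 - 1*1431 = -4213262 - 1431 = -4214693)
J/s(1985, 884) = -4214693/((-⅙*1985)) = -4214693/(-1985/6) = -4214693*(-6/1985) = 25288158/1985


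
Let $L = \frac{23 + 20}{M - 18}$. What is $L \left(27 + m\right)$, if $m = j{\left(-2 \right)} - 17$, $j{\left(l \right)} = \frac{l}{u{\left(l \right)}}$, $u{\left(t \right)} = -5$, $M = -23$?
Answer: $- \frac{2236}{205} \approx -10.907$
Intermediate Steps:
$j{\left(l \right)} = - \frac{l}{5}$ ($j{\left(l \right)} = \frac{l}{-5} = l \left(- \frac{1}{5}\right) = - \frac{l}{5}$)
$m = - \frac{83}{5}$ ($m = \left(- \frac{1}{5}\right) \left(-2\right) - 17 = \frac{2}{5} - 17 = - \frac{83}{5} \approx -16.6$)
$L = - \frac{43}{41}$ ($L = \frac{23 + 20}{-23 - 18} = \frac{43}{-41} = 43 \left(- \frac{1}{41}\right) = - \frac{43}{41} \approx -1.0488$)
$L \left(27 + m\right) = - \frac{43 \left(27 - \frac{83}{5}\right)}{41} = \left(- \frac{43}{41}\right) \frac{52}{5} = - \frac{2236}{205}$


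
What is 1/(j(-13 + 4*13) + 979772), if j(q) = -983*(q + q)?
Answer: 1/903098 ≈ 1.1073e-6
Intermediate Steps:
j(q) = -1966*q
1/(j(-13 + 4*13) + 979772) = 1/(-1966*(-13 + 4*13) + 979772) = 1/(-1966*(-13 + 52) + 979772) = 1/(-1966*39 + 979772) = 1/(-76674 + 979772) = 1/903098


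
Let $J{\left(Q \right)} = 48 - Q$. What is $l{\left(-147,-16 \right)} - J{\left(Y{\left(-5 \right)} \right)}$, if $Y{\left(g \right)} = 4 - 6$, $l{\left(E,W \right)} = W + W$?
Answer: $-82$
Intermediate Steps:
$l{\left(E,W \right)} = 2 W$
$Y{\left(g \right)} = -2$ ($Y{\left(g \right)} = 4 - 6 = -2$)
$l{\left(-147,-16 \right)} - J{\left(Y{\left(-5 \right)} \right)} = 2 \left(-16\right) - \left(48 - -2\right) = -32 - \left(48 + 2\right) = -32 - 50 = -82$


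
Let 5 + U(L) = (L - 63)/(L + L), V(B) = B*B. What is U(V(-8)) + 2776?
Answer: 354689/128 ≈ 2771.0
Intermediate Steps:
V(B) = B**2
U(L) = -5 + (-63 + L)/(2*L) (U(L) = -5 + (L - 63)/(L + L) = -5 + (-63 + L)/((2*L)) = -5 + (-63 + L)*(1/(2*L)) = -5 + (-63 + L)/(2*L))
U(V(-8)) + 2776 = 9*(-7 - 1*(-8)**2)/(2*((-8)**2)) + 2776 = (9/2)*(-7 - 1*64)/64 + 2776 = (9/2)*(1/64)*(-7 - 64) + 2776 = (9/2)*(1/64)*(-71) + 2776 = -639/128 + 2776 = 354689/128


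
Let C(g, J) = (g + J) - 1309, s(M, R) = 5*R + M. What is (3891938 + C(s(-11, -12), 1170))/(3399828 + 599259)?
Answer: 3891728/3999087 ≈ 0.97315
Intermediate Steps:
s(M, R) = M + 5*R
C(g, J) = -1309 + J + g (C(g, J) = (J + g) - 1309 = -1309 + J + g)
(3891938 + C(s(-11, -12), 1170))/(3399828 + 599259) = (3891938 + (-1309 + 1170 + (-11 + 5*(-12))))/(3399828 + 599259) = (3891938 + (-1309 + 1170 + (-11 - 60)))/3999087 = (3891938 + (-1309 + 1170 - 71))*(1/3999087) = (3891938 - 210)*(1/3999087) = 3891728*(1/3999087) = 3891728/3999087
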